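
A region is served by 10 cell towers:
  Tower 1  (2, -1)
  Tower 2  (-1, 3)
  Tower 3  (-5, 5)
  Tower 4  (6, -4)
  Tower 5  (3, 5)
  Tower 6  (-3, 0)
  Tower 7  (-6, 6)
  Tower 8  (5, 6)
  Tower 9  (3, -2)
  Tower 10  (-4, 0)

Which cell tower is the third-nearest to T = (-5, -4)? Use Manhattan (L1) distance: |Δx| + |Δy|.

d(T, Tower 1) = |-5−2| + |-4−(-1)| = 7 + 3 = 10
d(T, Tower 2) = |-5−(-1)| + |-4−3| = 4 + 7 = 11
d(T, Tower 3) = |-5−(-5)| + |-4−5| = 0 + 9 = 9
d(T, Tower 4) = |-5−6| + |-4−(-4)| = 11 + 0 = 11
d(T, Tower 5) = |-5−3| + |-4−5| = 8 + 9 = 17
d(T, Tower 6) = |-5−(-3)| + |-4−0| = 2 + 4 = 6
d(T, Tower 7) = |-5−(-6)| + |-4−6| = 1 + 10 = 11
d(T, Tower 8) = |-5−5| + |-4−6| = 10 + 10 = 20
d(T, Tower 9) = |-5−3| + |-4−(-2)| = 8 + 2 = 10
d(T, Tower 10) = |-5−(-4)| + |-4−0| = 1 + 4 = 5
Sorted ascending: Tower 10, Tower 6, Tower 3, Tower 1, … — the third-nearest is Tower 3.

Tower 3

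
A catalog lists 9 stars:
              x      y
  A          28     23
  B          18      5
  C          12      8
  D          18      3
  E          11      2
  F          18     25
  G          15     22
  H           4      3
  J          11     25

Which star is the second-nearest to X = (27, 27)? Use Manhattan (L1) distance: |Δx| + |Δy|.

F

d(X,A) = 1 + 4 = 5
d(X,B) = 9 + 22 = 31
d(X,C) = 15 + 19 = 34
d(X,D) = 9 + 24 = 33
d(X,E) = 16 + 25 = 41
d(X,F) = 9 + 2 = 11
d(X,G) = 12 + 5 = 17
d(X,H) = 23 + 24 = 47
d(X,J) = 16 + 2 = 18
Sorted ascending: A, F, G, … — the second-nearest is F.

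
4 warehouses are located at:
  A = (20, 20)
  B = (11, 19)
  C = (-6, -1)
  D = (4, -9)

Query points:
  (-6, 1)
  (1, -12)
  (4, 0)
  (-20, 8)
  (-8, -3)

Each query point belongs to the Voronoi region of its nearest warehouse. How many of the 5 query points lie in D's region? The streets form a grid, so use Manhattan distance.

(-6, 1) — d to each: A:45, B:35, C:2, D:20 → nearest is C
(1, -12) — d to each: A:51, B:41, C:18, D:6 → nearest is D
(4, 0) — d to each: A:36, B:26, C:11, D:9 → nearest is D
(-20, 8) — d to each: A:52, B:42, C:23, D:41 → nearest is C
(-8, -3) — d to each: A:51, B:41, C:4, D:18 → nearest is C
2 of the 5 points have D as nearest.

2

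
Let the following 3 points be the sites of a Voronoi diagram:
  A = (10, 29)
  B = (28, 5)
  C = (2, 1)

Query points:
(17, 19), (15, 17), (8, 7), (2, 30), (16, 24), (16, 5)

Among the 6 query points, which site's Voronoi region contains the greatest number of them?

A

(17, 19) — d² to each: A:149, B:317, C:549 → nearest is A
(15, 17) — d² to each: A:169, B:313, C:425 → nearest is A
(8, 7) — d² to each: A:488, B:404, C:72 → nearest is C
(2, 30) — d² to each: A:65, B:1301, C:841 → nearest is A
(16, 24) — d² to each: A:61, B:505, C:725 → nearest is A
(16, 5) — d² to each: A:612, B:144, C:212 → nearest is B
Tally — A:4, B:1, C:1. A captures the most (4).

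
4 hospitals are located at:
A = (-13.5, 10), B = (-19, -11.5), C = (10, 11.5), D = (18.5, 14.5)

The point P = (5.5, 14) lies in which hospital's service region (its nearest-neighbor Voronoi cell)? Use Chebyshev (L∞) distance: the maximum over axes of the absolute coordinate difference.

C

d(P,A) = max(19, 4) = 19
d(P,B) = max(24.5, 25.5) = 25.5
d(P,C) = max(4.5, 2.5) = 4.5
d(P,D) = max(13, 0.5) = 13
Minimum is at C.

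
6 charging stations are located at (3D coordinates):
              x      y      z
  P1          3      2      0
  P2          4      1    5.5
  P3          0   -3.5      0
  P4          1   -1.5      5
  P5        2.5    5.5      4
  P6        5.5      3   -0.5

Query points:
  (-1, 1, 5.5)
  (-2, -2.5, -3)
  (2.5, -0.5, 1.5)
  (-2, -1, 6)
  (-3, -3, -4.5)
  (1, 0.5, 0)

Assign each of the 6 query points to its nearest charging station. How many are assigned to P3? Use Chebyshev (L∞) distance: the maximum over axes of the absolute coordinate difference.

(-1, 1, 5.5) — d to each: P1:5.5, P2:5, P3:5.5, P4:2.5, P5:4.5, P6:6.5 → nearest is P4
(-2, -2.5, -3) — d to each: P1:5, P2:8.5, P3:3, P4:8, P5:8, P6:7.5 → nearest is P3
(2.5, -0.5, 1.5) — d to each: P1:2.5, P2:4, P3:3, P4:3.5, P5:6, P6:3.5 → nearest is P1
(-2, -1, 6) — d to each: P1:6, P2:6, P3:6, P4:3, P5:6.5, P6:7.5 → nearest is P4
(-3, -3, -4.5) — d to each: P1:6, P2:10, P3:4.5, P4:9.5, P5:8.5, P6:8.5 → nearest is P3
(1, 0.5, 0) — d to each: P1:2, P2:5.5, P3:4, P4:5, P5:5, P6:4.5 → nearest is P1
2 of the 6 points have P3 as nearest.

2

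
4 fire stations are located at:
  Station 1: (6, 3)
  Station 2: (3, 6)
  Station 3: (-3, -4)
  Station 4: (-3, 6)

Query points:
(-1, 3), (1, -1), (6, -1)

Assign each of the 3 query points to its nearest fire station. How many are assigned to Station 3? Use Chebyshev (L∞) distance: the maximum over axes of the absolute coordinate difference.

1

(-1, 3) — d to each: Station 1:7, Station 2:4, Station 3:7, Station 4:3 → nearest is Station 4
(1, -1) — d to each: Station 1:5, Station 2:7, Station 3:4, Station 4:7 → nearest is Station 3
(6, -1) — d to each: Station 1:4, Station 2:7, Station 3:9, Station 4:9 → nearest is Station 1
1 of the 3 points has Station 3 as nearest.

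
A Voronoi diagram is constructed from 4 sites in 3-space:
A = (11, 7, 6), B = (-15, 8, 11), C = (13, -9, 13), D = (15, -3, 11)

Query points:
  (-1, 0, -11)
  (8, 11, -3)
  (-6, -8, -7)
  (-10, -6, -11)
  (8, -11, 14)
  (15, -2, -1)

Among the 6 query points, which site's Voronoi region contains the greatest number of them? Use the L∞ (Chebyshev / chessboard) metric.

A

(-1, 0, -11) — d to each: A:17, B:22, C:24, D:22 → nearest is A
(8, 11, -3) — d to each: A:9, B:23, C:20, D:14 → nearest is A
(-6, -8, -7) — d to each: A:17, B:18, C:20, D:21 → nearest is A
(-10, -6, -11) — d to each: A:21, B:22, C:24, D:25 → nearest is A
(8, -11, 14) — d to each: A:18, B:23, C:5, D:8 → nearest is C
(15, -2, -1) — d to each: A:9, B:30, C:14, D:12 → nearest is A
Tally — A:5, C:1. A captures the most (5).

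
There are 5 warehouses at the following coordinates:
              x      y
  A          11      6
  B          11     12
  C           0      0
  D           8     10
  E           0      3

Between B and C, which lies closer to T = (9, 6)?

Compare squared distances:
|TB|² = (9−11)² + (6−12)² = 4 + 36 = 40
|TC|² = (9−0)² + (6−0)² = 81 + 36 = 117
40 < 117, so B is closer.

B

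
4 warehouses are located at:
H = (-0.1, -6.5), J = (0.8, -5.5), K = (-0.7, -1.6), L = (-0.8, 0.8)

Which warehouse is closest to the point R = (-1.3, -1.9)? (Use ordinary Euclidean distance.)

K

Since √ is increasing, it suffices to compare squared distances:
|RH|² = (-1.3−(-0.1))² + (-1.9−(-6.5))² = 1.44 + 21.16 = 22.6
|RJ|² = (-1.3−0.8)² + (-1.9−(-5.5))² = 4.41 + 12.96 = 17.37
|RK|² = (-1.3−(-0.7))² + (-1.9−(-1.6))² = 0.36 + 0.09 = 0.45
|RL|² = (-1.3−(-0.8))² + (-1.9−0.8)² = 0.25 + 7.29 = 7.54
Minimum is at K.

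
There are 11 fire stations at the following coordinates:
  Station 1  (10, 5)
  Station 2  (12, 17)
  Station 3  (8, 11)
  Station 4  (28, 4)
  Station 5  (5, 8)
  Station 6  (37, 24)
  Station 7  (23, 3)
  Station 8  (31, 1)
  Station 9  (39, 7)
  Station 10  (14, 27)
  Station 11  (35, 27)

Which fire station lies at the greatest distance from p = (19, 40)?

Squared Euclidean distances:
d²(p, Station 1) = (19−10)² + (40−5)² = 81 + 1225 = 1306
d²(p, Station 2) = (19−12)² + (40−17)² = 49 + 529 = 578
d²(p, Station 3) = (19−8)² + (40−11)² = 121 + 841 = 962
d²(p, Station 4) = (19−28)² + (40−4)² = 81 + 1296 = 1377
d²(p, Station 5) = (19−5)² + (40−8)² = 196 + 1024 = 1220
d²(p, Station 6) = (19−37)² + (40−24)² = 324 + 256 = 580
d²(p, Station 7) = (19−23)² + (40−3)² = 16 + 1369 = 1385
d²(p, Station 8) = (19−31)² + (40−1)² = 144 + 1521 = 1665
d²(p, Station 9) = (19−39)² + (40−7)² = 400 + 1089 = 1489
d²(p, Station 10) = (19−14)² + (40−27)² = 25 + 169 = 194
d²(p, Station 11) = (19−35)² + (40−27)² = 256 + 169 = 425
The largest is to Station 8.

Station 8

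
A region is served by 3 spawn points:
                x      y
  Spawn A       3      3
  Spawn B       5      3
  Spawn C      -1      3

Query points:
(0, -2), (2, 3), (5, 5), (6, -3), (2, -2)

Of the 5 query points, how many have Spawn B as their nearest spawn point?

(0, -2) — d² to each: Spawn A:34, Spawn B:50, Spawn C:26 → nearest is Spawn C
(2, 3) — d² to each: Spawn A:1, Spawn B:9, Spawn C:9 → nearest is Spawn A
(5, 5) — d² to each: Spawn A:8, Spawn B:4, Spawn C:40 → nearest is Spawn B
(6, -3) — d² to each: Spawn A:45, Spawn B:37, Spawn C:85 → nearest is Spawn B
(2, -2) — d² to each: Spawn A:26, Spawn B:34, Spawn C:34 → nearest is Spawn A
2 of the 5 points have Spawn B as nearest.

2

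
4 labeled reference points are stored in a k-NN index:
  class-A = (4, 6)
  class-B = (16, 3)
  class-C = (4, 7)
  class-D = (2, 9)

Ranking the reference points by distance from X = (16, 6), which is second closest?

Compare squared distances (the ordering matches that of the actual distances):
d²(X, class-A) = (16−4)² + (6−6)² = 144 + 0 = 144
d²(X, class-B) = (16−16)² + (6−3)² = 0 + 9 = 9
d²(X, class-C) = (16−4)² + (6−7)² = 144 + 1 = 145
d²(X, class-D) = (16−2)² + (6−9)² = 196 + 9 = 205
Sorted ascending: class-B, class-A, class-C, … — the second-nearest is class-A.

class-A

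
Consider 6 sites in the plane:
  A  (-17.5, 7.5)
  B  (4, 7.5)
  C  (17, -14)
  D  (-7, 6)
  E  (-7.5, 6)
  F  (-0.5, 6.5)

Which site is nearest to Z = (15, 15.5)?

B

Since √ is increasing, it suffices to compare squared distances:
|ZA|² = (15−(-17.5))² + (15.5−7.5)² = 1056.25 + 64 = 1120.25
|ZB|² = (15−4)² + (15.5−7.5)² = 121 + 64 = 185
|ZC|² = (15−17)² + (15.5−(-14))² = 4 + 870.25 = 874.25
|ZD|² = (15−(-7))² + (15.5−6)² = 484 + 90.25 = 574.25
|ZE|² = (15−(-7.5))² + (15.5−6)² = 506.25 + 90.25 = 596.5
|ZF|² = (15−(-0.5))² + (15.5−6.5)² = 240.25 + 81 = 321.25
B is nearest.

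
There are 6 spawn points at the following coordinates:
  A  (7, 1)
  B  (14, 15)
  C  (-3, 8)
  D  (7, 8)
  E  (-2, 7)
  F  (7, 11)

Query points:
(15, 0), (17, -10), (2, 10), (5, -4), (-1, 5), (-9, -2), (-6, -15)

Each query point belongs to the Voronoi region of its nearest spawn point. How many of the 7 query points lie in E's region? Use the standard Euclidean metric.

(15, 0) — d² to each: A:65, B:226, C:388, D:128, E:338, F:185 → nearest is A
(17, -10) — d² to each: A:221, B:634, C:724, D:424, E:650, F:541 → nearest is A
(2, 10) — d² to each: A:106, B:169, C:29, D:29, E:25, F:26 → nearest is E
(5, -4) — d² to each: A:29, B:442, C:208, D:148, E:170, F:229 → nearest is A
(-1, 5) — d² to each: A:80, B:325, C:13, D:73, E:5, F:100 → nearest is E
(-9, -2) — d² to each: A:265, B:818, C:136, D:356, E:130, F:425 → nearest is E
(-6, -15) — d² to each: A:425, B:1300, C:538, D:698, E:500, F:845 → nearest is A
3 of the 7 points have E as nearest.

3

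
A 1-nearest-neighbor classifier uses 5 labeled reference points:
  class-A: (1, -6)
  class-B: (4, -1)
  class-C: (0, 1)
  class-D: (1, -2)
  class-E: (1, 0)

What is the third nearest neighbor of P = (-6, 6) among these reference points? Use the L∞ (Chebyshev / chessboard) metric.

class-D

d(P, class-A) = max(7, 12) = 12
d(P, class-B) = max(10, 7) = 10
d(P, class-C) = max(6, 5) = 6
d(P, class-D) = max(7, 8) = 8
d(P, class-E) = max(7, 6) = 7
Sorted ascending: class-C, class-E, class-D, class-B, … — the third-nearest is class-D.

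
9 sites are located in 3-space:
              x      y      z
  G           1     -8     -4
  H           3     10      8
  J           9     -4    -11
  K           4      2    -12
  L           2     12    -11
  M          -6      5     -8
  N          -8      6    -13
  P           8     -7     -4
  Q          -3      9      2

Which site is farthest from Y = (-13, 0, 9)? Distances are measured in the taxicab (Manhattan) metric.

d(Y,G) = 14 + 8 + 13 = 35
d(Y,H) = 16 + 10 + 1 = 27
d(Y,J) = 22 + 4 + 20 = 46
d(Y,K) = 17 + 2 + 21 = 40
d(Y,L) = 15 + 12 + 20 = 47
d(Y,M) = 7 + 5 + 17 = 29
d(Y,N) = 5 + 6 + 22 = 33
d(Y,P) = 21 + 7 + 13 = 41
d(Y,Q) = 10 + 9 + 7 = 26
The largest is to L.

L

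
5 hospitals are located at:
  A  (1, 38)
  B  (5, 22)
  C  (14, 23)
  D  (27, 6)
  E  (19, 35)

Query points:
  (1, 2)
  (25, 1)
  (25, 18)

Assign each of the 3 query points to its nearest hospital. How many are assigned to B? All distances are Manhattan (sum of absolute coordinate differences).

(1, 2) — d to each: A:36, B:24, C:34, D:30, E:51 → nearest is B
(25, 1) — d to each: A:61, B:41, C:33, D:7, E:40 → nearest is D
(25, 18) — d to each: A:44, B:24, C:16, D:14, E:23 → nearest is D
1 of the 3 points has B as nearest.

1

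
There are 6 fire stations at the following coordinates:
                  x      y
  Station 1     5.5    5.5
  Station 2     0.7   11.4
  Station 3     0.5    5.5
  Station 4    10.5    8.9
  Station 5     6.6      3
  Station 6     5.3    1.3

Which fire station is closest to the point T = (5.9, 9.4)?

Squared Euclidean distances:
d²(T, Station 1) = (5.9−5.5)² + (9.4−5.5)² = 0.16 + 15.21 = 15.37
d²(T, Station 2) = (5.9−0.7)² + (9.4−11.4)² = 27.04 + 4 = 31.04
d²(T, Station 3) = (5.9−0.5)² + (9.4−5.5)² = 29.16 + 15.21 = 44.37
d²(T, Station 4) = (5.9−10.5)² + (9.4−8.9)² = 21.16 + 0.25 = 21.41
d²(T, Station 5) = (5.9−6.6)² + (9.4−3)² = 0.49 + 40.96 = 41.45
d²(T, Station 6) = (5.9−5.3)² + (9.4−1.3)² = 0.36 + 65.61 = 65.97
Station 1 is nearest.

Station 1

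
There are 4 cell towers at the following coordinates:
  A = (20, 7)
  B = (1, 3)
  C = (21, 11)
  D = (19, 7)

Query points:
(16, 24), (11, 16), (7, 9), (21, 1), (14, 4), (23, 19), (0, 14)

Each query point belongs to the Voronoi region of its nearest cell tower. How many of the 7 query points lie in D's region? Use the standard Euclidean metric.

(16, 24) — d² to each: A:305, B:666, C:194, D:298 → nearest is C
(11, 16) — d² to each: A:162, B:269, C:125, D:145 → nearest is C
(7, 9) — d² to each: A:173, B:72, C:200, D:148 → nearest is B
(21, 1) — d² to each: A:37, B:404, C:100, D:40 → nearest is A
(14, 4) — d² to each: A:45, B:170, C:98, D:34 → nearest is D
(23, 19) — d² to each: A:153, B:740, C:68, D:160 → nearest is C
(0, 14) — d² to each: A:449, B:122, C:450, D:410 → nearest is B
1 of the 7 points has D as nearest.

1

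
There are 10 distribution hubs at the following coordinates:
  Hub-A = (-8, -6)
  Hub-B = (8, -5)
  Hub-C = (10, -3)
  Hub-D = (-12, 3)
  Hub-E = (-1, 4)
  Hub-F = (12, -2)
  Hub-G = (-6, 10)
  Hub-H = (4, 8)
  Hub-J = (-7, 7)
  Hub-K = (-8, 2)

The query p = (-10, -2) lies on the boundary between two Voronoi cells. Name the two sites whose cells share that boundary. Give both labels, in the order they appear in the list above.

Squared distances from p to each site:
d²(p, Hub-A) = (-10−(-8))² + (-2−(-6))² = 4 + 16 = 20
d²(p, Hub-B) = (-10−8)² + (-2−(-5))² = 324 + 9 = 333
d²(p, Hub-C) = (-10−10)² + (-2−(-3))² = 400 + 1 = 401
d²(p, Hub-D) = (-10−(-12))² + (-2−3)² = 4 + 25 = 29
d²(p, Hub-E) = (-10−(-1))² + (-2−4)² = 81 + 36 = 117
d²(p, Hub-F) = (-10−12)² + (-2−(-2))² = 484 + 0 = 484
d²(p, Hub-G) = (-10−(-6))² + (-2−10)² = 16 + 144 = 160
d²(p, Hub-H) = (-10−4)² + (-2−8)² = 196 + 100 = 296
d²(p, Hub-J) = (-10−(-7))² + (-2−7)² = 9 + 81 = 90
d²(p, Hub-K) = (-10−(-8))² + (-2−2)² = 4 + 16 = 20
p is equidistant from Hub-A and Hub-K (both at squared distance 20), and every other site is strictly farther — so p lies on the Hub-A–Hub-K Voronoi edge.

Hub-A and Hub-K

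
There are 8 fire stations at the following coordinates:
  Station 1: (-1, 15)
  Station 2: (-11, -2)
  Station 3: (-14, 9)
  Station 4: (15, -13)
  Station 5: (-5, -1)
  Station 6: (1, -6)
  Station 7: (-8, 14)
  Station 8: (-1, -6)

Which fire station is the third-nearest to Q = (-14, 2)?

Since √ is increasing, it suffices to compare squared distances:
d²(Q, Station 1) = (-14−(-1))² + (2−15)² = 169 + 169 = 338
d²(Q, Station 2) = (-14−(-11))² + (2−(-2))² = 9 + 16 = 25
d²(Q, Station 3) = (-14−(-14))² + (2−9)² = 0 + 49 = 49
d²(Q, Station 4) = (-14−15)² + (2−(-13))² = 841 + 225 = 1066
d²(Q, Station 5) = (-14−(-5))² + (2−(-1))² = 81 + 9 = 90
d²(Q, Station 6) = (-14−1)² + (2−(-6))² = 225 + 64 = 289
d²(Q, Station 7) = (-14−(-8))² + (2−14)² = 36 + 144 = 180
d²(Q, Station 8) = (-14−(-1))² + (2−(-6))² = 169 + 64 = 233
Sorted ascending: Station 2, Station 3, Station 5, Station 7, … — the third-nearest is Station 5.

Station 5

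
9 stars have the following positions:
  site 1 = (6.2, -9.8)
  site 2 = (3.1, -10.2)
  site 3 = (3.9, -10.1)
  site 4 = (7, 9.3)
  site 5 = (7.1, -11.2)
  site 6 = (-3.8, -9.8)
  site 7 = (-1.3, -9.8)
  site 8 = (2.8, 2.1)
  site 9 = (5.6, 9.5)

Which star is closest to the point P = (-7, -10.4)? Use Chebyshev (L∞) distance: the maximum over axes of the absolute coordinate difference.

d(P, site 1) = max(13.2, 0.6) = 13.2
d(P, site 2) = max(10.1, 0.2) = 10.1
d(P, site 3) = max(10.9, 0.3) = 10.9
d(P, site 4) = max(14, 19.7) = 19.7
d(P, site 5) = max(14.1, 0.8) = 14.1
d(P, site 6) = max(3.2, 0.6) = 3.2
d(P, site 7) = max(5.7, 0.6) = 5.7
d(P, site 8) = max(9.8, 12.5) = 12.5
d(P, site 9) = max(12.6, 19.9) = 19.9
The smallest is to site 6, so P lies in the Voronoi region of site 6.

site 6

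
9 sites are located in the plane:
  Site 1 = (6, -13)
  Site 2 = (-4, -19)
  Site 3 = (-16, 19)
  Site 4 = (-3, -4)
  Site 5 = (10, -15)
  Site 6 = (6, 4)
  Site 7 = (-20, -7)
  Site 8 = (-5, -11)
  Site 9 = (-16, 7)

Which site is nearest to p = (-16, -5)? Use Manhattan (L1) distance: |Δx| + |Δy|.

d(p, Site 1) = |-16−6| + |-5−(-13)| = 22 + 8 = 30
d(p, Site 2) = |-16−(-4)| + |-5−(-19)| = 12 + 14 = 26
d(p, Site 3) = |-16−(-16)| + |-5−19| = 0 + 24 = 24
d(p, Site 4) = |-16−(-3)| + |-5−(-4)| = 13 + 1 = 14
d(p, Site 5) = |-16−10| + |-5−(-15)| = 26 + 10 = 36
d(p, Site 6) = |-16−6| + |-5−4| = 22 + 9 = 31
d(p, Site 7) = |-16−(-20)| + |-5−(-7)| = 4 + 2 = 6
d(p, Site 8) = |-16−(-5)| + |-5−(-11)| = 11 + 6 = 17
d(p, Site 9) = |-16−(-16)| + |-5−7| = 0 + 12 = 12
Minimum is at Site 7.

Site 7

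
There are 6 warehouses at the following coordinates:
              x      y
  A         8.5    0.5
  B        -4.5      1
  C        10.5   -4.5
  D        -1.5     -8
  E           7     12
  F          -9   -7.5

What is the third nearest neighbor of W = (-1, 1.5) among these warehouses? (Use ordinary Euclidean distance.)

A

Squared Euclidean distances:
|WA|² = (-1−8.5)² + (1.5−0.5)² = 90.25 + 1 = 91.25
|WB|² = (-1−(-4.5))² + (1.5−1)² = 12.25 + 0.25 = 12.5
|WC|² = (-1−10.5)² + (1.5−(-4.5))² = 132.25 + 36 = 168.25
|WD|² = (-1−(-1.5))² + (1.5−(-8))² = 0.25 + 90.25 = 90.5
|WE|² = (-1−7)² + (1.5−12)² = 64 + 110.25 = 174.25
|WF|² = (-1−(-9))² + (1.5−(-7.5))² = 64 + 81 = 145
Sorted ascending: B, D, A, F, … — the third-nearest is A.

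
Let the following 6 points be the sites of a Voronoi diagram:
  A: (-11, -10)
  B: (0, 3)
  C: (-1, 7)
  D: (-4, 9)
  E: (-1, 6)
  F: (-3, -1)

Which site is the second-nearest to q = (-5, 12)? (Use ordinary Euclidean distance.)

C

Since √ is increasing, it suffices to compare squared distances:
|qA|² = (-5−(-11))² + (12−(-10))² = 36 + 484 = 520
|qB|² = (-5−0)² + (12−3)² = 25 + 81 = 106
|qC|² = (-5−(-1))² + (12−7)² = 16 + 25 = 41
|qD|² = (-5−(-4))² + (12−9)² = 1 + 9 = 10
|qE|² = (-5−(-1))² + (12−6)² = 16 + 36 = 52
|qF|² = (-5−(-3))² + (12−(-1))² = 4 + 169 = 173
Sorted ascending: D, C, E, … — the second-nearest is C.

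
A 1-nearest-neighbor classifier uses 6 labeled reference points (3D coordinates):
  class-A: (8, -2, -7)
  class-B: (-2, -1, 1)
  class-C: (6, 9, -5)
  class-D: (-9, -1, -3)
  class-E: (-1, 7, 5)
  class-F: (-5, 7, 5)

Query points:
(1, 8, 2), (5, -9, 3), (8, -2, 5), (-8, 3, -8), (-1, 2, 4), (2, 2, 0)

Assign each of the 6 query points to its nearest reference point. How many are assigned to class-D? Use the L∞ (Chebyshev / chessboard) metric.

1

(1, 8, 2) — d to each: class-A:10, class-B:9, class-C:7, class-D:10, class-E:3, class-F:6 → nearest is class-E
(5, -9, 3) — d to each: class-A:10, class-B:8, class-C:18, class-D:14, class-E:16, class-F:16 → nearest is class-B
(8, -2, 5) — d to each: class-A:12, class-B:10, class-C:11, class-D:17, class-E:9, class-F:13 → nearest is class-E
(-8, 3, -8) — d to each: class-A:16, class-B:9, class-C:14, class-D:5, class-E:13, class-F:13 → nearest is class-D
(-1, 2, 4) — d to each: class-A:11, class-B:3, class-C:9, class-D:8, class-E:5, class-F:5 → nearest is class-B
(2, 2, 0) — d to each: class-A:7, class-B:4, class-C:7, class-D:11, class-E:5, class-F:7 → nearest is class-B
1 of the 6 points has class-D as nearest.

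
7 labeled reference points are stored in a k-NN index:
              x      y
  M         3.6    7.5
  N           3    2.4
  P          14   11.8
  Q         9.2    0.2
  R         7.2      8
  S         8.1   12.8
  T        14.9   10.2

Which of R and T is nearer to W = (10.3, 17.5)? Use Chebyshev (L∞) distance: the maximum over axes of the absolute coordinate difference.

T

d(W,R) = max(3.1, 9.5) = 9.5
d(W,T) = max(4.6, 7.3) = 7.3
9.5 > 7.3, so T is closer.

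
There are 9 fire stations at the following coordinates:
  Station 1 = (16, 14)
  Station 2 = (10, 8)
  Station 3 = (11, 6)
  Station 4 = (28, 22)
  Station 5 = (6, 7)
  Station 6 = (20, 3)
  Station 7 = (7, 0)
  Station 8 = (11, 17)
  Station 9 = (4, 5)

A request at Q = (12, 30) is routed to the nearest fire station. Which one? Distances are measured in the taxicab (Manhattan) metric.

d(Q, Station 1) = |12−16| + |30−14| = 4 + 16 = 20
d(Q, Station 2) = |12−10| + |30−8| = 2 + 22 = 24
d(Q, Station 3) = |12−11| + |30−6| = 1 + 24 = 25
d(Q, Station 4) = |12−28| + |30−22| = 16 + 8 = 24
d(Q, Station 5) = |12−6| + |30−7| = 6 + 23 = 29
d(Q, Station 6) = |12−20| + |30−3| = 8 + 27 = 35
d(Q, Station 7) = |12−7| + |30−0| = 5 + 30 = 35
d(Q, Station 8) = |12−11| + |30−17| = 1 + 13 = 14
d(Q, Station 9) = |12−4| + |30−5| = 8 + 25 = 33
The smallest is to Station 8, so Q lies in the Voronoi region of Station 8.

Station 8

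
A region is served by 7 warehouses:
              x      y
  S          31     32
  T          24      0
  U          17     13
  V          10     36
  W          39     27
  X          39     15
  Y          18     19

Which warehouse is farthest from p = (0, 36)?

X

Compare squared distances (the ordering matches that of the actual distances):
|pS|² = 961 + 16 = 977
|pT|² = 576 + 1296 = 1872
|pU|² = 289 + 529 = 818
|pV|² = 100 + 0 = 100
|pW|² = 1521 + 81 = 1602
|pX|² = 1521 + 441 = 1962
|pY|² = 324 + 289 = 613
The largest is to X.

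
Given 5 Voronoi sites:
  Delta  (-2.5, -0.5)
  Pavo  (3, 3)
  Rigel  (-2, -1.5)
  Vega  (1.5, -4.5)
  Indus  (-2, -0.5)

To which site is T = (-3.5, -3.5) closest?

Rigel

Since √ is increasing, it suffices to compare squared distances:
d²(T, Delta) = (-3.5−(-2.5))² + (-3.5−(-0.5))² = 1 + 9 = 10
d²(T, Pavo) = (-3.5−3)² + (-3.5−3)² = 42.25 + 42.25 = 84.5
d²(T, Rigel) = (-3.5−(-2))² + (-3.5−(-1.5))² = 2.25 + 4 = 6.25
d²(T, Vega) = (-3.5−1.5)² + (-3.5−(-4.5))² = 25 + 1 = 26
d²(T, Indus) = (-3.5−(-2))² + (-3.5−(-0.5))² = 2.25 + 9 = 11.25
The smallest is to Rigel, so T lies in the Voronoi region of Rigel.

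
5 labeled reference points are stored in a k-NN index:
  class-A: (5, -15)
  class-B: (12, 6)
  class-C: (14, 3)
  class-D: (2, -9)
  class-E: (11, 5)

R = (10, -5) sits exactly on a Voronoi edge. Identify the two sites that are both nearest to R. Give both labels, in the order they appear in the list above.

Squared distances from R to each site:
d²(R, class-A) = (10−5)² + (-5−(-15))² = 25 + 100 = 125
d²(R, class-B) = (10−12)² + (-5−6)² = 4 + 121 = 125
d²(R, class-C) = (10−14)² + (-5−3)² = 16 + 64 = 80
d²(R, class-D) = (10−2)² + (-5−(-9))² = 64 + 16 = 80
d²(R, class-E) = (10−11)² + (-5−5)² = 1 + 100 = 101
R is equidistant from class-C and class-D (both at squared distance 80), and every other site is strictly farther — so R lies on the class-C–class-D Voronoi edge.

class-C and class-D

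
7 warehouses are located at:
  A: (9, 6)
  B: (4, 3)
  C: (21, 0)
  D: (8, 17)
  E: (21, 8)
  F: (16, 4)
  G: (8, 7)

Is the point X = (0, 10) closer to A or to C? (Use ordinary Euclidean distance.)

Compare squared distances:
|XA|² = (0−9)² + (10−6)² = 81 + 16 = 97
|XC|² = (0−21)² + (10−0)² = 441 + 100 = 541
97 < 541, so A is closer.

A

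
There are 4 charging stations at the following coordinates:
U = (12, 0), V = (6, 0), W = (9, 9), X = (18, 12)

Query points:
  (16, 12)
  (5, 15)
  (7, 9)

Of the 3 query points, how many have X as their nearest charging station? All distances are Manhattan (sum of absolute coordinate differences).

(16, 12) — d to each: U:16, V:22, W:10, X:2 → nearest is X
(5, 15) — d to each: U:22, V:16, W:10, X:16 → nearest is W
(7, 9) — d to each: U:14, V:10, W:2, X:14 → nearest is W
1 of the 3 points has X as nearest.

1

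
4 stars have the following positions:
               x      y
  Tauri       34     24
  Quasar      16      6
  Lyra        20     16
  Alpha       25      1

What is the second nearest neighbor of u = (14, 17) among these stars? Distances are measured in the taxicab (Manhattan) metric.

d(u, Tauri) = |14−34| + |17−24| = 20 + 7 = 27
d(u, Quasar) = |14−16| + |17−6| = 2 + 11 = 13
d(u, Lyra) = |14−20| + |17−16| = 6 + 1 = 7
d(u, Alpha) = |14−25| + |17−1| = 11 + 16 = 27
Sorted ascending: Lyra, Quasar, Tauri, … — the second-nearest is Quasar.

Quasar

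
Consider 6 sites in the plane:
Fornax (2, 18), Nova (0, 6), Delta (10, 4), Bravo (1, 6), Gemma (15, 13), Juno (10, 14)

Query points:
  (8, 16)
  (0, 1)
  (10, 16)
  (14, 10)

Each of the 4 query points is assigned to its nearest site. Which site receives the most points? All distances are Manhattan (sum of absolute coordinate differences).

(8, 16) — d to each: Fornax:8, Nova:18, Delta:14, Bravo:17, Gemma:10, Juno:4 → nearest is Juno
(0, 1) — d to each: Fornax:19, Nova:5, Delta:13, Bravo:6, Gemma:27, Juno:23 → nearest is Nova
(10, 16) — d to each: Fornax:10, Nova:20, Delta:12, Bravo:19, Gemma:8, Juno:2 → nearest is Juno
(14, 10) — d to each: Fornax:20, Nova:18, Delta:10, Bravo:17, Gemma:4, Juno:8 → nearest is Gemma
Tally — Nova:1, Gemma:1, Juno:2. Juno captures the most (2).

Juno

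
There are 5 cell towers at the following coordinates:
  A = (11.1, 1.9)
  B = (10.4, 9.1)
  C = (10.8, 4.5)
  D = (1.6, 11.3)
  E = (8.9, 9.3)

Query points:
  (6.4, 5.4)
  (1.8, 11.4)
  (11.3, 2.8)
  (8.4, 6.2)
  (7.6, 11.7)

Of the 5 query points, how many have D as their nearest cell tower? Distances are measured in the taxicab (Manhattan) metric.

1

(6.4, 5.4) — d to each: A:8.2, B:7.7, C:5.3, D:10.7, E:6.4 → nearest is C
(1.8, 11.4) — d to each: A:18.8, B:10.9, C:15.9, D:0.3, E:9.2 → nearest is D
(11.3, 2.8) — d to each: A:1.1, B:7.2, C:2.2, D:18.2, E:8.9 → nearest is A
(8.4, 6.2) — d to each: A:7, B:4.9, C:4.1, D:11.9, E:3.6 → nearest is E
(7.6, 11.7) — d to each: A:13.3, B:5.4, C:10.4, D:6.4, E:3.7 → nearest is E
1 of the 5 points has D as nearest.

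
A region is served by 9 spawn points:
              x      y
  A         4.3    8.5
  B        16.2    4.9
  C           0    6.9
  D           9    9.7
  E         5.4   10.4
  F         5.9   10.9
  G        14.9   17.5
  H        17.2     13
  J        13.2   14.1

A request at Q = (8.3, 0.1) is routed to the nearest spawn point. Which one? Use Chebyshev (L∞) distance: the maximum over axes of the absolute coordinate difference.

B

d(Q,A) = max(4, 8.4) = 8.4
d(Q,B) = max(7.9, 4.8) = 7.9
d(Q,C) = max(8.3, 6.8) = 8.3
d(Q,D) = max(0.7, 9.6) = 9.6
d(Q,E) = max(2.9, 10.3) = 10.3
d(Q,F) = max(2.4, 10.8) = 10.8
d(Q,G) = max(6.6, 17.4) = 17.4
d(Q,H) = max(8.9, 12.9) = 12.9
d(Q,J) = max(4.9, 14) = 14
The smallest is to B, so Q lies in the Voronoi region of B.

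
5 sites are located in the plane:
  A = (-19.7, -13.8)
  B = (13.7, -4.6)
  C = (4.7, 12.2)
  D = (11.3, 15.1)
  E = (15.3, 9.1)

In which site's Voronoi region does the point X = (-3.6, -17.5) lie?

Compare squared distances (the ordering matches that of the actual distances):
|XA|² = (-3.6−(-19.7))² + (-17.5−(-13.8))² = 259.21 + 13.69 = 272.9
|XB|² = (-3.6−13.7)² + (-17.5−(-4.6))² = 299.29 + 166.41 = 465.7
|XC|² = (-3.6−4.7)² + (-17.5−12.2)² = 68.89 + 882.09 = 950.98
|XD|² = (-3.6−11.3)² + (-17.5−15.1)² = 222.01 + 1062.76 = 1284.77
|XE|² = (-3.6−15.3)² + (-17.5−9.1)² = 357.21 + 707.56 = 1064.77
Minimum is at A.

A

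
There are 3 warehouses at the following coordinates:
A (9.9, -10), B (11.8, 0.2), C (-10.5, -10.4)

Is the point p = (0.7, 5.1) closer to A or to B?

B

Compare squared distances:
|pA|² = (0.7−9.9)² + (5.1−(-10))² = 84.64 + 228.01 = 312.65
|pB|² = (0.7−11.8)² + (5.1−0.2)² = 123.21 + 24.01 = 147.22
312.65 > 147.22, so B is closer.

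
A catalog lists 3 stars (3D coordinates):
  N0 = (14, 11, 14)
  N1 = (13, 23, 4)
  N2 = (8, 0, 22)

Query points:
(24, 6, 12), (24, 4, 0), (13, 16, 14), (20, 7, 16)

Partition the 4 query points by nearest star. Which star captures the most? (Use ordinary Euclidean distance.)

N0

(24, 6, 12) — d² to each: N0:129, N1:474, N2:392 → nearest is N0
(24, 4, 0) — d² to each: N0:345, N1:498, N2:756 → nearest is N0
(13, 16, 14) — d² to each: N0:26, N1:149, N2:345 → nearest is N0
(20, 7, 16) — d² to each: N0:56, N1:449, N2:229 → nearest is N0
Tally — N0:4. N0 captures the most (4).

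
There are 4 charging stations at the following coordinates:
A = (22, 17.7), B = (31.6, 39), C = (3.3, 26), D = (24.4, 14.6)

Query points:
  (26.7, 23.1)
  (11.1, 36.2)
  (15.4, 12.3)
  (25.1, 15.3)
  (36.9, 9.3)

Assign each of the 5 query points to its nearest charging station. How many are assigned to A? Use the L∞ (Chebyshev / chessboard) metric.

(26.7, 23.1) — d to each: A:5.4, B:15.9, C:23.4, D:8.5 → nearest is A
(11.1, 36.2) — d to each: A:18.5, B:20.5, C:10.2, D:21.6 → nearest is C
(15.4, 12.3) — d to each: A:6.6, B:26.7, C:13.7, D:9 → nearest is A
(25.1, 15.3) — d to each: A:3.1, B:23.7, C:21.8, D:0.7 → nearest is D
(36.9, 9.3) — d to each: A:14.9, B:29.7, C:33.6, D:12.5 → nearest is D
2 of the 5 points have A as nearest.

2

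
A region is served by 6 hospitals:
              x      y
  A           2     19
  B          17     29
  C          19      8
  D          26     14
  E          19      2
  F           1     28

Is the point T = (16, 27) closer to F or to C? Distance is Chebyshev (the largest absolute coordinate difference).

F

d(T,F) = max(15, 1) = 15
d(T,C) = max(3, 19) = 19
15 < 19, so F is closer.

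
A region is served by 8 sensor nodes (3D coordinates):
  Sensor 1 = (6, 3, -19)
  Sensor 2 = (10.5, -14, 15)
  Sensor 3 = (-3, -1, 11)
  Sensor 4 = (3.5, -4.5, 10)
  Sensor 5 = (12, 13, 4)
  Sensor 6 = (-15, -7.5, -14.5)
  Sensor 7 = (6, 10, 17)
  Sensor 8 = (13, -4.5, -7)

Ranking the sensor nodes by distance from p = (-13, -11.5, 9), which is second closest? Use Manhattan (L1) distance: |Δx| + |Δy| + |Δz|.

Sensor 4

d(p, Sensor 1) = 19 + 14.5 + 28 = 61.5
d(p, Sensor 2) = 23.5 + 2.5 + 6 = 32
d(p, Sensor 3) = 10 + 10.5 + 2 = 22.5
d(p, Sensor 4) = 16.5 + 7 + 1 = 24.5
d(p, Sensor 5) = 25 + 24.5 + 5 = 54.5
d(p, Sensor 6) = 2 + 4 + 23.5 = 29.5
d(p, Sensor 7) = 19 + 21.5 + 8 = 48.5
d(p, Sensor 8) = 26 + 7 + 16 = 49
Sorted ascending: Sensor 3, Sensor 4, Sensor 6, … — the second-nearest is Sensor 4.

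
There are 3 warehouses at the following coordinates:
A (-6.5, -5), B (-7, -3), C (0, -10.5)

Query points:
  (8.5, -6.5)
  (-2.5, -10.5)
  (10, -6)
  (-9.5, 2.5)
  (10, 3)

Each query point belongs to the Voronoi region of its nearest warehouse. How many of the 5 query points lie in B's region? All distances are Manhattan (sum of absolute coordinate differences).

(8.5, -6.5) — d to each: A:16.5, B:19, C:12.5 → nearest is C
(-2.5, -10.5) — d to each: A:9.5, B:12, C:2.5 → nearest is C
(10, -6) — d to each: A:17.5, B:20, C:14.5 → nearest is C
(-9.5, 2.5) — d to each: A:10.5, B:8, C:22.5 → nearest is B
(10, 3) — d to each: A:24.5, B:23, C:23.5 → nearest is B
2 of the 5 points have B as nearest.

2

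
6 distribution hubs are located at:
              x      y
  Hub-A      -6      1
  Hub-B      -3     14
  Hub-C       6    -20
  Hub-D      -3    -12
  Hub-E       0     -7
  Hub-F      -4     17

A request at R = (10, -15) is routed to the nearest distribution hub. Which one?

Squared Euclidean distances:
d²(R, Hub-A) = (10−(-6))² + (-15−1)² = 256 + 256 = 512
d²(R, Hub-B) = (10−(-3))² + (-15−14)² = 169 + 841 = 1010
d²(R, Hub-C) = (10−6)² + (-15−(-20))² = 16 + 25 = 41
d²(R, Hub-D) = (10−(-3))² + (-15−(-12))² = 169 + 9 = 178
d²(R, Hub-E) = (10−0)² + (-15−(-7))² = 100 + 64 = 164
d²(R, Hub-F) = (10−(-4))² + (-15−17)² = 196 + 1024 = 1220
Minimum is at Hub-C.

Hub-C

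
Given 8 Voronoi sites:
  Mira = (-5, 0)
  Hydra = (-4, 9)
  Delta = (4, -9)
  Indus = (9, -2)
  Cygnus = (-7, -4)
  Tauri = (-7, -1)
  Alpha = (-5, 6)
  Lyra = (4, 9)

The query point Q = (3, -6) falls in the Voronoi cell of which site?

Compare squared distances (the ordering matches that of the actual distances):
d²(Q, Mira) = 64 + 36 = 100
d²(Q, Hydra) = 49 + 225 = 274
d²(Q, Delta) = 1 + 9 = 10
d²(Q, Indus) = 36 + 16 = 52
d²(Q, Cygnus) = 100 + 4 = 104
d²(Q, Tauri) = 100 + 25 = 125
d²(Q, Alpha) = 64 + 144 = 208
d²(Q, Lyra) = 1 + 225 = 226
Minimum is at Delta.

Delta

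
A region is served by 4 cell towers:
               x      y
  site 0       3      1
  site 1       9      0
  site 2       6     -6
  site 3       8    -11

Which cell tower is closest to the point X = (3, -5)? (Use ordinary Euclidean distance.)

Compare squared distances (the ordering matches that of the actual distances):
d²(X, site 0) = (3−3)² + (-5−1)² = 0 + 36 = 36
d²(X, site 1) = (3−9)² + (-5−0)² = 36 + 25 = 61
d²(X, site 2) = (3−6)² + (-5−(-6))² = 9 + 1 = 10
d²(X, site 3) = (3−8)² + (-5−(-11))² = 25 + 36 = 61
site 2 is nearest.

site 2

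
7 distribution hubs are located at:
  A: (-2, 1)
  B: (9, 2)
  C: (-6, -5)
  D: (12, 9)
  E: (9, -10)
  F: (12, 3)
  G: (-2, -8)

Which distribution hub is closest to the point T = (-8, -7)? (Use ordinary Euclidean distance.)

Compare squared distances (the ordering matches that of the actual distances):
|TA|² = (-8−(-2))² + (-7−1)² = 36 + 64 = 100
|TB|² = (-8−9)² + (-7−2)² = 289 + 81 = 370
|TC|² = (-8−(-6))² + (-7−(-5))² = 4 + 4 = 8
|TD|² = (-8−12)² + (-7−9)² = 400 + 256 = 656
|TE|² = (-8−9)² + (-7−(-10))² = 289 + 9 = 298
|TF|² = (-8−12)² + (-7−3)² = 400 + 100 = 500
|TG|² = (-8−(-2))² + (-7−(-8))² = 36 + 1 = 37
C is nearest.

C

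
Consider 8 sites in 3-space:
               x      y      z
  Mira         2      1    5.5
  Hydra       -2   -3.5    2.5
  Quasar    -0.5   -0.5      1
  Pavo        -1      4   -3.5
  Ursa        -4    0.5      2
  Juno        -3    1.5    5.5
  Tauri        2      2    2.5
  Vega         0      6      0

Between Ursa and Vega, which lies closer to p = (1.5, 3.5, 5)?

Vega

Compare squared distances:
d²(p, Ursa) = (1.5−(-4))² + (3.5−0.5)² + (5−2)² = 30.25 + 9 + 9 = 48.25
d²(p, Vega) = (1.5−0)² + (3.5−6)² + (5−0)² = 2.25 + 6.25 + 25 = 33.5
48.25 > 33.5, so Vega is closer.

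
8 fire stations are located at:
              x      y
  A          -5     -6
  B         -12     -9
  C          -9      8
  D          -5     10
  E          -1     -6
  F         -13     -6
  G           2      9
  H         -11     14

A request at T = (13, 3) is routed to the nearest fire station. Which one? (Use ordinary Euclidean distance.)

Since √ is increasing, it suffices to compare squared distances:
|TA|² = 324 + 81 = 405
|TB|² = 625 + 144 = 769
|TC|² = 484 + 25 = 509
|TD|² = 324 + 49 = 373
|TE|² = 196 + 81 = 277
|TF|² = 676 + 81 = 757
|TG|² = 121 + 36 = 157
|TH|² = 576 + 121 = 697
The smallest is to G, so T lies in the Voronoi region of G.

G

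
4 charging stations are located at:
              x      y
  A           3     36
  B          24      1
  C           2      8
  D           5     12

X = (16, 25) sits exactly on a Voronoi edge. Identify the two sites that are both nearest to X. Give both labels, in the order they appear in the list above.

A and D

Squared distances from X to each site:
|XA|² = (16−3)² + (25−36)² = 169 + 121 = 290
|XB|² = (16−24)² + (25−1)² = 64 + 576 = 640
|XC|² = (16−2)² + (25−8)² = 196 + 289 = 485
|XD|² = (16−5)² + (25−12)² = 121 + 169 = 290
X is equidistant from A and D (both at squared distance 290), and every other site is strictly farther — so X lies on the A–D Voronoi edge.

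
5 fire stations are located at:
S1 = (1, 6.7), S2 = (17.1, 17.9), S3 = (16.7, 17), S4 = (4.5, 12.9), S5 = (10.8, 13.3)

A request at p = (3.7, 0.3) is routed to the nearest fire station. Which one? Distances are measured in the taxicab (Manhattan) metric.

d(p,S1) = |3.7−1| + |0.3−6.7| = 2.7 + 6.4 = 9.1
d(p,S2) = |3.7−17.1| + |0.3−17.9| = 13.4 + 17.6 = 31
d(p,S3) = |3.7−16.7| + |0.3−17| = 13 + 16.7 = 29.7
d(p,S4) = |3.7−4.5| + |0.3−12.9| = 0.8 + 12.6 = 13.4
d(p,S5) = |3.7−10.8| + |0.3−13.3| = 7.1 + 13 = 20.1
S1 is nearest.

S1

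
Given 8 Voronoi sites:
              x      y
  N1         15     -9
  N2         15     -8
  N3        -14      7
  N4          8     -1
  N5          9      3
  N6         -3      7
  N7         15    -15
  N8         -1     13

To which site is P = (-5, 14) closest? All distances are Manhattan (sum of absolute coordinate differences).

N8

d(P,N1) = |-5−15| + |14−(-9)| = 20 + 23 = 43
d(P,N2) = |-5−15| + |14−(-8)| = 20 + 22 = 42
d(P,N3) = |-5−(-14)| + |14−7| = 9 + 7 = 16
d(P,N4) = |-5−8| + |14−(-1)| = 13 + 15 = 28
d(P,N5) = |-5−9| + |14−3| = 14 + 11 = 25
d(P,N6) = |-5−(-3)| + |14−7| = 2 + 7 = 9
d(P,N7) = |-5−15| + |14−(-15)| = 20 + 29 = 49
d(P,N8) = |-5−(-1)| + |14−13| = 4 + 1 = 5
The smallest is to N8, so P lies in the Voronoi region of N8.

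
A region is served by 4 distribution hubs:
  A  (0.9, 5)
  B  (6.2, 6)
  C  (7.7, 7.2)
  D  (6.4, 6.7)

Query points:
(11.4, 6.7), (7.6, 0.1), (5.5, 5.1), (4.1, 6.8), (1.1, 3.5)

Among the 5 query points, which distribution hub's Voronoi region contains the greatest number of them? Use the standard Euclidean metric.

(11.4, 6.7) — d² to each: A:113.14, B:27.53, C:13.94, D:25 → nearest is C
(7.6, 0.1) — d² to each: A:68.9, B:36.77, C:50.42, D:45 → nearest is B
(5.5, 5.1) — d² to each: A:21.17, B:1.3, C:9.25, D:3.37 → nearest is B
(4.1, 6.8) — d² to each: A:13.48, B:5.05, C:13.12, D:5.3 → nearest is B
(1.1, 3.5) — d² to each: A:2.29, B:32.26, C:57.25, D:38.33 → nearest is A
Tally — A:1, B:3, C:1. B captures the most (3).

B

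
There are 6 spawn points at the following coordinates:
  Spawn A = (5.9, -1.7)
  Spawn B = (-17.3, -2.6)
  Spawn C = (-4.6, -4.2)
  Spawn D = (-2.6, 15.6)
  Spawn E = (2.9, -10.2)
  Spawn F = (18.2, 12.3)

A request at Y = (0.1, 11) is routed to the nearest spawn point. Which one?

Squared Euclidean distances:
d²(Y, Spawn A) = 33.64 + 161.29 = 194.93
d²(Y, Spawn B) = 302.76 + 184.96 = 487.72
d²(Y, Spawn C) = 22.09 + 231.04 = 253.13
d²(Y, Spawn D) = 7.29 + 21.16 = 28.45
d²(Y, Spawn E) = 7.84 + 449.44 = 457.28
d²(Y, Spawn F) = 327.61 + 1.69 = 329.3
The smallest is to Spawn D, so Y lies in the Voronoi region of Spawn D.

Spawn D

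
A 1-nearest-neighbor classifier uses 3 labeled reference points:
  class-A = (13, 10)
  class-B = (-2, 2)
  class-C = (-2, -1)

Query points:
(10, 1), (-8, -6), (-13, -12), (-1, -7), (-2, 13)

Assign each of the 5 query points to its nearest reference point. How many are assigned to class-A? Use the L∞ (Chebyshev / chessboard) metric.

1

(10, 1) — d to each: class-A:9, class-B:12, class-C:12 → nearest is class-A
(-8, -6) — d to each: class-A:21, class-B:8, class-C:6 → nearest is class-C
(-13, -12) — d to each: class-A:26, class-B:14, class-C:11 → nearest is class-C
(-1, -7) — d to each: class-A:17, class-B:9, class-C:6 → nearest is class-C
(-2, 13) — d to each: class-A:15, class-B:11, class-C:14 → nearest is class-B
1 of the 5 points has class-A as nearest.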